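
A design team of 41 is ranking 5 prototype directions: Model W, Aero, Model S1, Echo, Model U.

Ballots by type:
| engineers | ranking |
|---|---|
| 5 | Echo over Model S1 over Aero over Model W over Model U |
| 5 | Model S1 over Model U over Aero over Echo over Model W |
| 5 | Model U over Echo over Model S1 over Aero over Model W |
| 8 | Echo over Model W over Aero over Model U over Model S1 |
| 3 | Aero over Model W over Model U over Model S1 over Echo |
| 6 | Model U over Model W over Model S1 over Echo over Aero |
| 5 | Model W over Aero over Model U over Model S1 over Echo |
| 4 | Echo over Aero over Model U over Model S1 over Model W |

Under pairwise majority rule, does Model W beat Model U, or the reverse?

Ballots ranking Model W above Model U: 5 + 8 + 3 + 5 = 21.
Ballots ranking Model U above Model W: 41 − 21 = 20.
Model W wins the head-to-head 21–20.

Model W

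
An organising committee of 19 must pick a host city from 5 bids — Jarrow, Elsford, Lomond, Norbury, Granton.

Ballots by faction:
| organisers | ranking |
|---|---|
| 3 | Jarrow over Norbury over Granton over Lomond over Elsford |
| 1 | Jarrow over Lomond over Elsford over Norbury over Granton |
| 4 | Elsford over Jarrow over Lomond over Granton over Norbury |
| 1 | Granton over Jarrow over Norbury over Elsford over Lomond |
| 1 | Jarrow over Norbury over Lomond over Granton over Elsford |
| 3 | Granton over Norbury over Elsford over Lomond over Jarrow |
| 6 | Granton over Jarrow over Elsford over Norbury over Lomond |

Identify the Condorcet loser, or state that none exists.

Head-to-head results (19 organisers):
Jarrow vs Elsford: Jarrow is ranked higher on 3+1+1+1+6 = 12 ballots, Elsford on 7. Jarrow wins 12–7.
Jarrow vs Lomond: Jarrow is ranked higher on 3+1+4+1+1+6 = 16 ballots, Lomond on 3. Jarrow wins 16–3.
Jarrow–Norbury: Jarrow 16–3.
Jarrow vs Granton: Jarrow preferred on 3+1+4+1 = 9 ballots; Granton wins 10–9.
Elsford vs Lomond: Elsford, 14–5.
Elsford vs Norbury: 1+4+6 = 11 for Elsford, 8 for Norbury — Elsford by 11–8.
Elsford–Granton: Granton 14–5.
Lomond–Norbury: Norbury 14–5.
Lomond–Granton: Granton 13–6.
Norbury vs Granton: Granton, 14–5.
Lomond loses to every other city — it is the Condorcet loser.

Lomond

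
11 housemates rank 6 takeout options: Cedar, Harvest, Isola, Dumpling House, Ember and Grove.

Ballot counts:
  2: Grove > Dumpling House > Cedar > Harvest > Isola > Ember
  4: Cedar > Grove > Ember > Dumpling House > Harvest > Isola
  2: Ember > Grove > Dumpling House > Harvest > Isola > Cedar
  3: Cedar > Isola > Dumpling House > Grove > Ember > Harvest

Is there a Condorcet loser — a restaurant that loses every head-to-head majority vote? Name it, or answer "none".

Pairwise majorities:
Cedar vs Harvest: 9 to 2, Cedar.
Cedar vs Isola: 2+4+3 = 9 for Cedar, 2 for Isola — Cedar by 9–2.
Cedar vs Dumpling House: Cedar is ranked higher on 4+3 = 7 ballots, Dumpling House on 4. Cedar wins 7–4.
Cedar vs Ember: Cedar is ranked higher on 2+4+3 = 9 ballots, Ember on 2. Cedar wins 9–2.
Cedar–Grove: Cedar 7–4.
Harvest vs Isola: Harvest preferred on 2+4+2 = 8 ballots; Harvest wins 8–3.
Harvest–Dumpling House: Dumpling House 11–0.
Harvest vs Ember: 2 for Harvest, 9 for Ember — Ember by 9–2.
Harvest vs Grove: Harvest preferred on 0 ballots; Grove wins 11–0.
Isola vs Dumpling House: Isola preferred on 3 ballots; Dumpling House wins 8–3.
Isola vs Ember: Isola is ranked higher on 2+3 = 5 ballots, Ember on 6. Ember wins 6–5.
Isola vs Grove: Isola is ranked higher on 3 ballots, Grove on 8. Grove wins 8–3.
Dumpling House vs Ember: Ember, 6–5.
Dumpling House–Grove: Grove 8–3.
Ember–Grove: Grove 9–2.
Isola loses to every other restaurant — it is the Condorcet loser.

Isola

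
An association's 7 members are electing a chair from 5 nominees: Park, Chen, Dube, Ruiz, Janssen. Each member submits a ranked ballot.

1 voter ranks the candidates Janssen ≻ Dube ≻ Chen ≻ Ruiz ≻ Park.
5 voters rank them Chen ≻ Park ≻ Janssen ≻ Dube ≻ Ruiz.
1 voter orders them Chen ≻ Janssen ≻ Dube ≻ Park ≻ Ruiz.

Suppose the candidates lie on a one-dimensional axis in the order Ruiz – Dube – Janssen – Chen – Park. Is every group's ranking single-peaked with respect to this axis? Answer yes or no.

yes

Axis positions: Ruiz=1, Dube=2, Janssen=3, Chen=4, Park=5.
Group 1 (peak Janssen at position 3): ranking walks positions 3-2-4-1-5, expanding outward from the peak — single-peaked.
Group 2 (peak Chen at position 4): ranking walks positions 4-5-3-2-1, expanding outward from the peak — single-peaked.
Group 3 (peak Chen at position 4): ranking walks positions 4-3-2-5-1, expanding outward from the peak — single-peaked.
Every ranking is single-peaked on this axis.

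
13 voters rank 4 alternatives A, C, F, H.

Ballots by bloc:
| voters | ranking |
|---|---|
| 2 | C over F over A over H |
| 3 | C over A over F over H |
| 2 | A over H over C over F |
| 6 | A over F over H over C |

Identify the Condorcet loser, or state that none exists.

none

Pairwise majorities:
A vs C: 2+6 = 8 for A, 5 for C — A by 8–5.
A–F: A 11–2.
A vs H: 13 to 0, A.
C vs F: C is ranked higher on 2+3+2 = 7 ballots, F on 6. C wins 7–6.
C vs H: 2+3 = 5 for C, 8 for H — H by 8–5.
F vs H: F, 11–2.
No alternative is winless: A beats C; C beats F; F beats H; H beats C. There is no Condorcet loser.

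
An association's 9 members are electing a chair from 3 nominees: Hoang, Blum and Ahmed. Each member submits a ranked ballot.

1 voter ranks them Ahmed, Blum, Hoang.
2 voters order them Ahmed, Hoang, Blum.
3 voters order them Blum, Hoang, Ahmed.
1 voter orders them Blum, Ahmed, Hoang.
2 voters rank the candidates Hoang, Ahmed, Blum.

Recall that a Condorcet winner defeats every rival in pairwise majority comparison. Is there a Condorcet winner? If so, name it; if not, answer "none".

Head-to-head results (9 voters):
Hoang vs Blum: Blum, 5–4.
Hoang vs Ahmed: Hoang preferred on 3+2 = 5 ballots; Hoang wins 5–4.
Blum vs Ahmed: Blum preferred on 3+1 = 4 ballots; Ahmed wins 5–4.
No candidate is unbeaten: Hoang loses to Blum; Blum loses to Ahmed; Ahmed loses to Hoang. In particular Hoang beats Ahmed beats Blum beats Hoang is a majority cycle — no Condorcet winner exists.

none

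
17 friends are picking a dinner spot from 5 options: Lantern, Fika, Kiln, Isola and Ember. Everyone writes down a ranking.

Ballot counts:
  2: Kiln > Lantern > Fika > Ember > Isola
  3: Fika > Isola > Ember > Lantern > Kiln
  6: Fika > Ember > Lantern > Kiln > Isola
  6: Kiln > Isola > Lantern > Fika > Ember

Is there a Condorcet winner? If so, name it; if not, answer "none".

Check each pair by majority over 17 ballots:
Lantern–Fika: Fika 9–8.
Lantern vs Kiln: Lantern wins 9–8.
Lantern vs Isola: Isola wins 9–8.
Lantern–Ember: Ember 9–8.
Fika vs Kiln: Fika, 9–8.
Fika vs Isola: Fika, 11–6.
Fika vs Ember: Fika wins 17–0.
Kiln vs Isola: Kiln wins 14–3.
Kiln vs Ember: Ember wins 9–8.
Isola vs Ember: Isola wins 9–8.
Fika defeats every rival head-to-head and is the Condorcet winner.

Fika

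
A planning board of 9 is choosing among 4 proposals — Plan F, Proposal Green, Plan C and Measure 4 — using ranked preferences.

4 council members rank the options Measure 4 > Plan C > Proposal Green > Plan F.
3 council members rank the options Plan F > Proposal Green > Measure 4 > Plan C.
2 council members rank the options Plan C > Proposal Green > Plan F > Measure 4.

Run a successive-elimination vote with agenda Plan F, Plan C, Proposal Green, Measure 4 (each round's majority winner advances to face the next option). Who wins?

Measure 4

Round 1: Plan F vs Plan C — 3–6, Plan C advances.
Round 2: Plan C vs Proposal Green — 6–3, Plan C advances.
Round 3: Plan C vs Measure 4 — 2–7, Measure 4 advances.
Measure 4 survives the agenda.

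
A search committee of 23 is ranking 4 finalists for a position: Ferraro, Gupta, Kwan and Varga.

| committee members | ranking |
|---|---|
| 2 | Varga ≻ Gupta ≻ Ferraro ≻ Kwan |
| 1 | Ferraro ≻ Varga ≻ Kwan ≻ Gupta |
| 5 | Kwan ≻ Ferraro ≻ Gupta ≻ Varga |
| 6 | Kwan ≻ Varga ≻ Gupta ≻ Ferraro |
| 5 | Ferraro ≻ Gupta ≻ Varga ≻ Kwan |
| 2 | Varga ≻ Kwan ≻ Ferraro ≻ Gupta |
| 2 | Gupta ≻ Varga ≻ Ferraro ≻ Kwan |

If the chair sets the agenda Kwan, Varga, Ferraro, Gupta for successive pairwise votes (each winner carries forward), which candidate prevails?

Round 1: Kwan vs Varga — 11–12, Varga advances.
Round 2: Varga vs Ferraro — 12–11, Varga advances.
Round 3: Varga vs Gupta — 11–12, Gupta advances.
Gupta survives the agenda.

Gupta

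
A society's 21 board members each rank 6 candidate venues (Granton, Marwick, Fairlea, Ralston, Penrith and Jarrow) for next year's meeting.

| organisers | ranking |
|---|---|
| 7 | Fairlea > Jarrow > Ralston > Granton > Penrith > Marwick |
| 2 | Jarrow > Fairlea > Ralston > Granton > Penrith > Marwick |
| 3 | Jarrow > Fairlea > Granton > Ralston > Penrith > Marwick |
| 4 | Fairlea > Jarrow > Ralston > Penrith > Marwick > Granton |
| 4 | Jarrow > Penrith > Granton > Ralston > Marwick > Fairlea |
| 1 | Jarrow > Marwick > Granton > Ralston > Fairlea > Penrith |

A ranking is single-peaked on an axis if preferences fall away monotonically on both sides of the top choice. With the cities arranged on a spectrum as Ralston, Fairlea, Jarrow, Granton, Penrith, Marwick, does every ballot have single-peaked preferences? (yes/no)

no

Axis positions: Ralston=1, Fairlea=2, Jarrow=3, Granton=4, Penrith=5, Marwick=6.
Group 1 (peak Fairlea at position 2): ranking walks positions 2-3-1-4-5-6, expanding outward from the peak — single-peaked.
Group 2 (peak Jarrow at position 3): ranking walks positions 3-2-1-4-5-6, expanding outward from the peak — single-peaked.
Group 3 (peak Jarrow at position 3): ranking walks positions 3-2-4-1-5-6, expanding outward from the peak — single-peaked.
Group 4: ranking walks positions 2-3-1-5-6-4; Penrith is ranked above Granton even though Granton lies between Penrith and the peak Fairlea on the axis — preferences dip and rise again. Not single-peaked.
Group 5: ranking walks positions 3-5-4-1-6-2; Penrith is ranked above Granton even though Granton lies between Penrith and the peak Jarrow on the axis — preferences dip and rise again. Not single-peaked.
Group 6: ranking walks positions 3-6-4-1-2-5; Marwick is ranked above Granton even though Granton lies between Marwick and the peak Jarrow on the axis — preferences dip and rise again. Not single-peaked.
Group 4 violates single-peakedness, so the profile is not single-peaked on this axis.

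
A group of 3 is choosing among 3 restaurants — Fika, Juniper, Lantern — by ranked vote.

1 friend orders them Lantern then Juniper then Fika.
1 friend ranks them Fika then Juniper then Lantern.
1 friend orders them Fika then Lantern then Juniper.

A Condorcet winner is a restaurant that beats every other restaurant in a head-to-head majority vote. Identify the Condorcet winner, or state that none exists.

Fika

Pairwise majorities:
Fika vs Juniper: Fika preferred on 1+1 = 2 ballots; Fika wins 2–1.
Fika vs Lantern: 2 to 1, Fika.
Juniper vs Lantern: Lantern wins 2–1.
Fika wins every pairwise contest, so Fika is the Condorcet winner.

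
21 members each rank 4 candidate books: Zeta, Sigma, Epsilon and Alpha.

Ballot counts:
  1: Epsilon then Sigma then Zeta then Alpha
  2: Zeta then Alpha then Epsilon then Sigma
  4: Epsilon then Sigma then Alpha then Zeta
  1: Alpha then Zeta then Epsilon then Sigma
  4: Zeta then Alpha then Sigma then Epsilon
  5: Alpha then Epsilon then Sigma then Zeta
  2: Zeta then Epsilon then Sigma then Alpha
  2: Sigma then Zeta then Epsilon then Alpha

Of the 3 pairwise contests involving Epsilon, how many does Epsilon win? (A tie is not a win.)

Epsilon against each rival (21 members):
Epsilon vs Zeta: 10 to 11, Zeta.
Epsilon vs Sigma: 1+2+4+1+5+2 = 15 for Epsilon, 6 for Sigma — Epsilon by 15–6.
Epsilon vs Alpha: Alpha, 12–9.
Epsilon beats Sigma; loses to Zeta, Alpha — 1 pairwise win.

1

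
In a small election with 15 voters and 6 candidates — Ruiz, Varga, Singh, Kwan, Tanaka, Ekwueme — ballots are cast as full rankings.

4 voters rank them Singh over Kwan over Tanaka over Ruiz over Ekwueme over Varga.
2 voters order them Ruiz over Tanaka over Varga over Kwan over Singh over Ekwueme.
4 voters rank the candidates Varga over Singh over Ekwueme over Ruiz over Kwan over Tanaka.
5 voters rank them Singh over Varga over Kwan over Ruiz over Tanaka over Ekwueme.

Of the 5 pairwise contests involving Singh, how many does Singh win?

Singh against each rival (15 voters):
Singh–Ruiz: Singh 13–2.
Singh vs Varga: 9 to 6, Singh.
Singh vs Kwan: 4+4+5 = 13 for Singh, 2 for Kwan — Singh by 13–2.
Singh vs Tanaka: 4+4+5 = 13 for Singh, 2 for Tanaka — Singh by 13–2.
Singh vs Ekwueme: Singh is ranked higher on 4+2+4+5 = 15 ballots, Ekwueme on 0. Singh wins 15–0.
Singh beats Ruiz, Varga, Kwan, Tanaka, Ekwueme — 5 pairwise wins.

5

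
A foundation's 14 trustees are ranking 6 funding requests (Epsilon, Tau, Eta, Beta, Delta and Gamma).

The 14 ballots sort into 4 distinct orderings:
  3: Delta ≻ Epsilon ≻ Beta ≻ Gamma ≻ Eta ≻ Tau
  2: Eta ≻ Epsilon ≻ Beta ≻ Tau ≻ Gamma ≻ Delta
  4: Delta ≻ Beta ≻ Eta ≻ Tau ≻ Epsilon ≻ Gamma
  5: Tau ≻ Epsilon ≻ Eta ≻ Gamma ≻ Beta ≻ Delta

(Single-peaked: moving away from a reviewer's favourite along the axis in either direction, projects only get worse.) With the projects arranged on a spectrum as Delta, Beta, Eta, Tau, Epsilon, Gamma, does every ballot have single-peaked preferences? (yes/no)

no

Axis positions: Delta=1, Beta=2, Eta=3, Tau=4, Epsilon=5, Gamma=6.
Bloc 1: ranking walks positions 1-5-2-6-3-4; Epsilon is ranked above Beta even though Beta lies between Epsilon and the peak Delta on the axis — preferences dip and rise again. Not single-peaked.
Bloc 2: ranking walks positions 3-5-2-4-6-1; Epsilon is ranked above Tau even though Tau lies between Epsilon and the peak Eta on the axis — preferences dip and rise again. Not single-peaked.
Bloc 3 (peak Delta at position 1): ranking walks positions 1-2-3-4-5-6, expanding outward from the peak — single-peaked.
Bloc 4 (peak Tau at position 4): ranking walks positions 4-5-3-6-2-1, expanding outward from the peak — single-peaked.
Bloc 1 violates single-peakedness, so the profile is not single-peaked on this axis.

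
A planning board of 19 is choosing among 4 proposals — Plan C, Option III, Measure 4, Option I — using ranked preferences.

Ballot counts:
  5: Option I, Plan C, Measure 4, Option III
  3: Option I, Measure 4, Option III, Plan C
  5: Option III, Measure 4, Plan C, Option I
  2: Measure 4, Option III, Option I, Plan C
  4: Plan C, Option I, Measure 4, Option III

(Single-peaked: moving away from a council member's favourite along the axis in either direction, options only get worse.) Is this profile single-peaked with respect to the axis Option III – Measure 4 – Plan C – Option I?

Axis positions: Option III=1, Measure 4=2, Plan C=3, Option I=4.
Ballot type 1 (peak Option I at position 4): ranking walks positions 4-3-2-1, expanding outward from the peak — single-peaked.
Ballot type 2: ranking walks positions 4-2-1-3; Measure 4 is ranked above Plan C even though Plan C lies between Measure 4 and the peak Option I on the axis — preferences dip and rise again. Not single-peaked.
Ballot type 3 (peak Option III at position 1): ranking walks positions 1-2-3-4, expanding outward from the peak — single-peaked.
Ballot type 4: ranking walks positions 2-1-4-3; Option I is ranked above Plan C even though Plan C lies between Option I and the peak Measure 4 on the axis — preferences dip and rise again. Not single-peaked.
Ballot type 5 (peak Plan C at position 3): ranking walks positions 3-4-2-1, expanding outward from the peak — single-peaked.
Ballot type 2 violates single-peakedness, so the profile is not single-peaked on this axis.

no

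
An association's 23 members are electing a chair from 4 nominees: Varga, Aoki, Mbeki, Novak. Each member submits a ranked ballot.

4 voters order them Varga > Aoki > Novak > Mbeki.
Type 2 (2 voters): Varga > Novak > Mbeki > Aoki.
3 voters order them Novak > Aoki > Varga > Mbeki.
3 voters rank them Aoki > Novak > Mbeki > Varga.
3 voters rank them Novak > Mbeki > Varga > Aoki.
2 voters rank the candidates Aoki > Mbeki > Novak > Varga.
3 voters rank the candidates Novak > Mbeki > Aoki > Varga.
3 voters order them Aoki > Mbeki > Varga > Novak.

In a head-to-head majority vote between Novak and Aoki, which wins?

Aoki

Ballots ranking Novak above Aoki: 2 + 3 + 3 + 3 = 11.
Ballots ranking Aoki above Novak: 23 − 11 = 12.
Aoki wins the head-to-head 12–11.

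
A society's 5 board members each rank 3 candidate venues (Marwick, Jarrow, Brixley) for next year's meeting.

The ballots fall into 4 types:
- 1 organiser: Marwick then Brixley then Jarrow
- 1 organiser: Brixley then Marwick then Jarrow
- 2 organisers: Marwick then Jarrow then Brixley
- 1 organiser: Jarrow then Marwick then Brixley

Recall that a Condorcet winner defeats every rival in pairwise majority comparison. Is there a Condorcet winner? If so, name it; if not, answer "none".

Check each pair by majority over 5 ballots:
Marwick vs Jarrow: Marwick is ranked higher on 1+1+2 = 4 ballots, Jarrow on 1. Marwick wins 4–1.
Marwick vs Brixley: Marwick preferred on 1+2+1 = 4 ballots; Marwick wins 4–1.
Jarrow vs Brixley: 3 to 2, Jarrow.
Marwick defeats every rival head-to-head and is the Condorcet winner.

Marwick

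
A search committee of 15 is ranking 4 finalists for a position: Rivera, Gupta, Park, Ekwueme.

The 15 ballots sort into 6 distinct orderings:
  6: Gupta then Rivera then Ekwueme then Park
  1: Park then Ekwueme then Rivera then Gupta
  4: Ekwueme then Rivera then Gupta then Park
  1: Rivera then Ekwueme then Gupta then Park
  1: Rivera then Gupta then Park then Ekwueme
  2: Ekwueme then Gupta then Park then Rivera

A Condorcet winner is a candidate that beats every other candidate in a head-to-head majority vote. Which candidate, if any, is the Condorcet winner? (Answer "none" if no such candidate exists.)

none

Pairwise majorities:
Rivera vs Gupta: 7 to 8, Gupta.
Rivera vs Park: 6+4+1+1 = 12 for Rivera, 3 for Park — Rivera by 12–3.
Rivera vs Ekwueme: Rivera preferred on 6+1+1 = 8 ballots; Rivera wins 8–7.
Gupta vs Park: Gupta is ranked higher on 6+4+1+1+2 = 14 ballots, Park on 1. Gupta wins 14–1.
Gupta vs Ekwueme: 7 to 8, Ekwueme.
Park vs Ekwueme: Park is ranked higher on 1+1 = 2 ballots, Ekwueme on 13. Ekwueme wins 13–2.
Each candidate drops at least one matchup (Rivera loses to Gupta; Gupta loses to Ekwueme; Park loses to Rivera; Ekwueme loses to Rivera); the cycle Rivera → Ekwueme → Gupta → Rivera rules out a Condorcet winner.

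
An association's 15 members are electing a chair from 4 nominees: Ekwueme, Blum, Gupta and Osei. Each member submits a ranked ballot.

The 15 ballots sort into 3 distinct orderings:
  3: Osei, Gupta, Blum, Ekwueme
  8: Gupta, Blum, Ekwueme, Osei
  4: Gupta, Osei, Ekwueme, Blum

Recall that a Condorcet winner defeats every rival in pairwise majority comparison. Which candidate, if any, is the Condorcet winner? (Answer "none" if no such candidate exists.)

Gupta

Pairwise majorities:
Ekwueme–Blum: Blum 11–4.
Ekwueme vs Gupta: Gupta, 15–0.
Ekwueme–Osei: Ekwueme 8–7.
Blum vs Gupta: Gupta wins 15–0.
Blum–Osei: Blum 8–7.
Gupta vs Osei: Gupta, 12–3.
Gupta beats each of Ekwueme, Blum, Osei — Gupta is the Condorcet winner.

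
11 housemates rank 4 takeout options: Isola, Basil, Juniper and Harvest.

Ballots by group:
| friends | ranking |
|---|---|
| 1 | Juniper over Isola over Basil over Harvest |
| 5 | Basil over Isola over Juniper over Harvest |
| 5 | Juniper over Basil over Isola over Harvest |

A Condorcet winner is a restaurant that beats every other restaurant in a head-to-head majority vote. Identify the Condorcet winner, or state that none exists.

Pairwise majorities:
Isola–Basil: Basil 10–1.
Isola vs Juniper: 5 to 6, Juniper.
Isola vs Harvest: Isola wins 11–0.
Basil vs Juniper: 5 for Basil, 6 for Juniper — Juniper by 6–5.
Basil vs Harvest: Basil preferred on 1+5+5 = 11 ballots; Basil wins 11–0.
Juniper vs Harvest: Juniper is ranked higher on 1+5+5 = 11 ballots, Harvest on 0. Juniper wins 11–0.
Only Juniper has no losses; Juniper is the Condorcet winner.

Juniper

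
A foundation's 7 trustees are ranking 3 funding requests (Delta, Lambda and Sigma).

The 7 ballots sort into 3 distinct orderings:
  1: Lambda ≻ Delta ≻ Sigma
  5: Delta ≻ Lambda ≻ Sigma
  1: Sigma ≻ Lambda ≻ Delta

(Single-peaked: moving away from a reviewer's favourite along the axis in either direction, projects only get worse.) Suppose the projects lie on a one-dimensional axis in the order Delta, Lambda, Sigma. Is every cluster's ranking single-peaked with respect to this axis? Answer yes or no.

Axis positions: Delta=1, Lambda=2, Sigma=3.
Cluster 1 (peak Lambda at position 2): ranking walks positions 2-1-3, expanding outward from the peak — single-peaked.
Cluster 2 (peak Delta at position 1): ranking walks positions 1-2-3, expanding outward from the peak — single-peaked.
Cluster 3 (peak Sigma at position 3): ranking walks positions 3-2-1, expanding outward from the peak — single-peaked.
Every ranking is single-peaked on this axis.

yes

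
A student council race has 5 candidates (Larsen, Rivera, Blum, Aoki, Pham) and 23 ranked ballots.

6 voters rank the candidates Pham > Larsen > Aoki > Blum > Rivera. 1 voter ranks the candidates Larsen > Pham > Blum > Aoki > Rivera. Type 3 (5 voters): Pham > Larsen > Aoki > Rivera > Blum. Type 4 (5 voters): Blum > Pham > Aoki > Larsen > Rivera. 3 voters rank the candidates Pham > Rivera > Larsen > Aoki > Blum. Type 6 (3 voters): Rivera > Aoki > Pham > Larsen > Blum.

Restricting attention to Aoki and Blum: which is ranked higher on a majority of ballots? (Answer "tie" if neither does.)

Ballots ranking Aoki above Blum: 6 + 5 + 3 + 3 = 17.
Ballots ranking Blum above Aoki: 23 − 17 = 6.
Aoki wins the head-to-head 17–6.

Aoki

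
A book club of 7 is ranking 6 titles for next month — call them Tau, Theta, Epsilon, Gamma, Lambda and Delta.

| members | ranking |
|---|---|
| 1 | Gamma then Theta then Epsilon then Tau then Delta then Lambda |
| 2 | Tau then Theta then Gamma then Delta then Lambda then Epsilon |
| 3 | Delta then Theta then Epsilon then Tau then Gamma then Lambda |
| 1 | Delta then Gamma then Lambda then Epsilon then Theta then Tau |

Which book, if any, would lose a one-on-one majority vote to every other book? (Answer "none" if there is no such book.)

Lambda

Head-to-head results (7 members):
Tau vs Theta: Tau preferred on 2 ballots; Theta wins 5–2.
Tau vs Epsilon: Tau is ranked higher on 2 ballots, Epsilon on 5. Epsilon wins 5–2.
Tau vs Gamma: Tau, 5–2.
Tau vs Lambda: 6 to 1, Tau.
Tau vs Delta: Delta wins 4–3.
Theta vs Epsilon: Theta wins 6–1.
Theta vs Gamma: Theta, 5–2.
Theta–Lambda: Theta 6–1.
Theta vs Delta: 3 to 4, Delta.
Epsilon–Gamma: Gamma 4–3.
Epsilon vs Lambda: Epsilon wins 4–3.
Epsilon vs Delta: Epsilon preferred on 1 ballot; Delta wins 6–1.
Gamma–Lambda: Gamma 7–0.
Gamma vs Delta: Gamma preferred on 1+2 = 3 ballots; Delta wins 4–3.
Lambda vs Delta: Lambda is ranked higher on 0 ballots, Delta on 7. Delta wins 7–0.
Lambda is beaten in every head-to-head and is the Condorcet loser.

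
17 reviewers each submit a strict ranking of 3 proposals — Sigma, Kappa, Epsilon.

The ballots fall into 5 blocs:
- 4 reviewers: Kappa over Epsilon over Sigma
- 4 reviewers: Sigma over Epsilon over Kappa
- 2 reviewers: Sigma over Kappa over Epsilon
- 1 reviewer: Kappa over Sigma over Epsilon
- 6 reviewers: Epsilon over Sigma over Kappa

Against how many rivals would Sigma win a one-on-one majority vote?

1

Sigma against each rival (17 reviewers):
Sigma vs Kappa: Sigma is ranked higher on 4+2+6 = 12 ballots, Kappa on 5. Sigma wins 12–5.
Sigma vs Epsilon: Epsilon, 10–7.
Sigma beats Kappa; loses to Epsilon — 1 pairwise win.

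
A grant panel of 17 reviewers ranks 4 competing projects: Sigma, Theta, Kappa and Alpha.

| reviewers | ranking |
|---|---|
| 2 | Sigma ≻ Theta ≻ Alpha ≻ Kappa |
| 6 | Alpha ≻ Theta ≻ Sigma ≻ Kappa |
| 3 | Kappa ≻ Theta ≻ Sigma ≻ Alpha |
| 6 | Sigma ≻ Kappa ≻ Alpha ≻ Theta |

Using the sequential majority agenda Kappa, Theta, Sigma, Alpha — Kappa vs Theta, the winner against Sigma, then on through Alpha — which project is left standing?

Sigma

Round 1: Kappa vs Theta — 9–8, Kappa advances.
Round 2: Kappa vs Sigma — 3–14, Sigma advances.
Round 3: Sigma vs Alpha — 11–6, Sigma advances.
Sigma survives the agenda.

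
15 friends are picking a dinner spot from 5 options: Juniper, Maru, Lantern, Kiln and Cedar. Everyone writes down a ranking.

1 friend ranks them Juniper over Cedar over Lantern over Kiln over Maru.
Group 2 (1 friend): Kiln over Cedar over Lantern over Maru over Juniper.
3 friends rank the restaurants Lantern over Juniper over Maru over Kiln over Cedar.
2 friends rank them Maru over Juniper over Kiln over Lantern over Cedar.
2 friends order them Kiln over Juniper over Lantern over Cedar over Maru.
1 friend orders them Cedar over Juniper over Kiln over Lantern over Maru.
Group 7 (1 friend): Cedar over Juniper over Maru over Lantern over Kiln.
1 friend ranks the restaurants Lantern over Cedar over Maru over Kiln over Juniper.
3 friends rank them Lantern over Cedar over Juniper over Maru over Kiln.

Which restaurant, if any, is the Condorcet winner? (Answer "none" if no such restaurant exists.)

Pairwise majorities:
Juniper vs Maru: Juniper, 11–4.
Juniper–Lantern: Lantern 8–7.
Juniper vs Kiln: Juniper, 11–4.
Juniper vs Cedar: Juniper, 8–7.
Maru vs Lantern: Lantern wins 12–3.
Maru vs Kiln: Maru, 10–5.
Maru–Cedar: Cedar 10–5.
Lantern vs Kiln: Lantern, 9–6.
Lantern–Cedar: Lantern 11–4.
Kiln vs Cedar: Kiln, 8–7.
Lantern beats each of Juniper, Maru, Kiln, Cedar — Lantern is the Condorcet winner.

Lantern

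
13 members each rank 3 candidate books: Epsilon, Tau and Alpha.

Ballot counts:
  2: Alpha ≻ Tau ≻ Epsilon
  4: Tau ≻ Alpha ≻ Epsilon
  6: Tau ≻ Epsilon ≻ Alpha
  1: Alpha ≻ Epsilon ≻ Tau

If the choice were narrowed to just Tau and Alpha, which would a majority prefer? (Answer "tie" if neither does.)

Ballots ranking Tau above Alpha: 4 + 6 = 10.
Ballots ranking Alpha above Tau: 13 − 10 = 3.
Tau wins the head-to-head 10–3.

Tau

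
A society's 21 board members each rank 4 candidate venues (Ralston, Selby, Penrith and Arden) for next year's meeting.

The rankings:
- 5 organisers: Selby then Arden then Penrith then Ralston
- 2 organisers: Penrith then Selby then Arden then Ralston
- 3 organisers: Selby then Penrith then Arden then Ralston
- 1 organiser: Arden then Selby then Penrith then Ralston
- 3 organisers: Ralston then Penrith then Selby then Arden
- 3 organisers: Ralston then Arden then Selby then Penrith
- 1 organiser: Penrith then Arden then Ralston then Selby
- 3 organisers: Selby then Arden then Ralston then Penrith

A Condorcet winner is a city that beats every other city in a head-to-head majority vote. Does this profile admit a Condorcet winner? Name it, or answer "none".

Selby

Pairwise majorities:
Ralston–Selby: Selby 14–7.
Ralston–Penrith: Penrith 12–9.
Ralston–Arden: Arden 15–6.
Selby vs Penrith: Selby wins 15–6.
Selby vs Arden: Selby, 16–5.
Penrith–Arden: Arden 12–9.
Selby beats each of Ralston, Penrith, Arden — Selby is the Condorcet winner.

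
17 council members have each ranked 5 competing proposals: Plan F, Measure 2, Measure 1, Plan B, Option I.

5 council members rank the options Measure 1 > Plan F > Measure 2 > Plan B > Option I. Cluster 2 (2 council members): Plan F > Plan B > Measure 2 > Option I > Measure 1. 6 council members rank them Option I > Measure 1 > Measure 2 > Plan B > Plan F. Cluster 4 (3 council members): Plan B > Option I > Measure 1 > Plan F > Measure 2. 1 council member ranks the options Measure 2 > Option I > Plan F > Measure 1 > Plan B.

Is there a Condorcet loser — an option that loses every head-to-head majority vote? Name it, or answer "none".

none

Head-to-head results (17 council members):
Plan F vs Measure 2: Plan F is ranked higher on 5+2+3 = 10 ballots, Measure 2 on 7. Plan F wins 10–7.
Plan F vs Measure 1: Measure 1, 14–3.
Plan F vs Plan B: Plan F preferred on 5+2+1 = 8 ballots; Plan B wins 9–8.
Plan F–Option I: Option I 10–7.
Measure 2 vs Measure 1: Measure 2 is ranked higher on 2+1 = 3 ballots, Measure 1 on 14. Measure 1 wins 14–3.
Measure 2 vs Plan B: Measure 2, 12–5.
Measure 2 vs Option I: 5+2+1 = 8 for Measure 2, 9 for Option I — Option I by 9–8.
Measure 1 vs Plan B: 12 to 5, Measure 1.
Measure 1 vs Option I: Option I, 12–5.
Plan B–Option I: Plan B 10–7.
Each option has at least one pairwise win (Plan F beats Measure 2; Measure 2 beats Plan B; Measure 1 beats Plan F; Plan B beats Plan F; Option I beats Plan F) — no Condorcet loser.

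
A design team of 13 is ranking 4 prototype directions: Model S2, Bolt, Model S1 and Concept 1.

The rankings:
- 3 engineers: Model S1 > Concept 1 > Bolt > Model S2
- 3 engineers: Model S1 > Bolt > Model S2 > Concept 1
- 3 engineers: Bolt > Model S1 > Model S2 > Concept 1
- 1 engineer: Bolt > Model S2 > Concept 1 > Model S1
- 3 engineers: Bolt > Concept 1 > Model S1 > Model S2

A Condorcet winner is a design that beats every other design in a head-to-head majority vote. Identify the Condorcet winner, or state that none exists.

Bolt

Check each pair by majority over 13 ballots:
Model S2 vs Bolt: Bolt, 13–0.
Model S2 vs Model S1: Model S1 wins 12–1.
Model S2 vs Concept 1: Model S2, 7–6.
Bolt–Model S1: Bolt 7–6.
Bolt–Concept 1: Bolt 10–3.
Model S1 vs Concept 1: Model S1, 9–4.
Bolt wins every pairwise contest, so Bolt is the Condorcet winner.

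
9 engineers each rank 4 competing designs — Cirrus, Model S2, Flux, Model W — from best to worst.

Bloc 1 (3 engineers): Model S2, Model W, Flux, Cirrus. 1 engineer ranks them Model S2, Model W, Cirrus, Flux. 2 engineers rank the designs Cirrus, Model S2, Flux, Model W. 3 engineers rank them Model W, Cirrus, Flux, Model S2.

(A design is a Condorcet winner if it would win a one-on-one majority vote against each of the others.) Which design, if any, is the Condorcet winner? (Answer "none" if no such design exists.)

none

Pairwise majorities:
Cirrus vs Model S2: 2+3 = 5 for Cirrus, 4 for Model S2 — Cirrus by 5–4.
Cirrus vs Flux: 1+2+3 = 6 for Cirrus, 3 for Flux — Cirrus by 6–3.
Cirrus vs Model W: 2 to 7, Model W.
Model S2 vs Flux: Model S2 is ranked higher on 3+1+2 = 6 ballots, Flux on 3. Model S2 wins 6–3.
Model S2 vs Model W: 6 to 3, Model S2.
Flux vs Model W: 2 to 7, Model W.
No design is unbeaten: Cirrus loses to Model W; Model S2 loses to Cirrus; Flux loses to Cirrus; Model W loses to Model S2. In particular Cirrus beats Model S2 beats Model W beats Cirrus is a majority cycle — no Condorcet winner exists.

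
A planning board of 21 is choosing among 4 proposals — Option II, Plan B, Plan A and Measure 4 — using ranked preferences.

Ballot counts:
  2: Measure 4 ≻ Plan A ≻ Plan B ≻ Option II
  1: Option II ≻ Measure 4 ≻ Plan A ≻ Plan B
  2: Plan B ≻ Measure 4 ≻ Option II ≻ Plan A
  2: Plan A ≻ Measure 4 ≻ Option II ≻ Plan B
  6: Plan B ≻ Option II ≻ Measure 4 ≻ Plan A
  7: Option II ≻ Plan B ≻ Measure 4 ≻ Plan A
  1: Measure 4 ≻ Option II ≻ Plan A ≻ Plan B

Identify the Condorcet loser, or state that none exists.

Head-to-head results (21 council members):
Option II vs Plan B: Option II is ranked higher on 1+2+7+1 = 11 ballots, Plan B on 10. Option II wins 11–10.
Option II vs Plan A: Option II wins 17–4.
Option II–Measure 4: Option II 14–7.
Plan B vs Plan A: Plan B, 15–6.
Plan B vs Measure 4: Plan B preferred on 2+6+7 = 15 ballots; Plan B wins 15–6.
Plan A vs Measure 4: Measure 4 wins 19–2.
Plan A is beaten in every head-to-head and is the Condorcet loser.

Plan A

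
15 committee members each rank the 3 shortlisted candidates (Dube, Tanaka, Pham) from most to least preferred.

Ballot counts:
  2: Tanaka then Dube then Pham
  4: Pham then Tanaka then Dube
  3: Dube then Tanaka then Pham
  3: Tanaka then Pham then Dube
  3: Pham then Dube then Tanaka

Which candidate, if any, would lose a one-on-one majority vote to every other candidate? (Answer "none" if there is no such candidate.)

Dube

Pairwise majorities:
Dube–Tanaka: Tanaka 9–6.
Dube vs Pham: 2+3 = 5 for Dube, 10 for Pham — Pham by 10–5.
Tanaka–Pham: Tanaka 8–7.
Dube is beaten in every head-to-head and is the Condorcet loser.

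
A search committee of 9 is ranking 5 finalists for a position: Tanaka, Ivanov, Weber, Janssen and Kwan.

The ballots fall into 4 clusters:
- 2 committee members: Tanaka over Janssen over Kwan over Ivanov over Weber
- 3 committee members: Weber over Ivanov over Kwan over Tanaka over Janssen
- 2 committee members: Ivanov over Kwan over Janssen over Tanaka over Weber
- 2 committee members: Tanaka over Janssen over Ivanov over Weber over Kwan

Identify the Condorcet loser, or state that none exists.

Head-to-head results (9 committee members):
Tanaka vs Ivanov: 4 to 5, Ivanov.
Tanaka–Weber: Tanaka 6–3.
Tanaka vs Janssen: Tanaka wins 7–2.
Tanaka vs Kwan: Tanaka is ranked higher on 2+2 = 4 ballots, Kwan on 5. Kwan wins 5–4.
Ivanov vs Weber: Ivanov is ranked higher on 2+2+2 = 6 ballots, Weber on 3. Ivanov wins 6–3.
Ivanov vs Janssen: Ivanov is ranked higher on 3+2 = 5 ballots, Janssen on 4. Ivanov wins 5–4.
Ivanov vs Kwan: 3+2+2 = 7 for Ivanov, 2 for Kwan — Ivanov by 7–2.
Weber vs Janssen: Weber preferred on 3 ballots; Janssen wins 6–3.
Weber vs Kwan: Weber preferred on 3+2 = 5 ballots; Weber wins 5–4.
Janssen vs Kwan: Kwan, 5–4.
Every candidate wins at least one matchup (Tanaka beats Weber; Ivanov beats Tanaka; Weber beats Kwan; Janssen beats Weber; Kwan beats Tanaka), so there is no Condorcet loser.

none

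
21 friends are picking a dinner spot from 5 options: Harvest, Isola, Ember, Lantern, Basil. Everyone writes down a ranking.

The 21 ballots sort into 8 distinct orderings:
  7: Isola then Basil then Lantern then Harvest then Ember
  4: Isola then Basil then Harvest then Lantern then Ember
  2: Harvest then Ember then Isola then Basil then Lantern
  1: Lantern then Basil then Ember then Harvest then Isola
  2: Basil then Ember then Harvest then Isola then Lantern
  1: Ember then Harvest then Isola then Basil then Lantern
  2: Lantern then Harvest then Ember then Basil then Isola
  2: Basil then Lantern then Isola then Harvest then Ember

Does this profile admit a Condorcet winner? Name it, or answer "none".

Isola

Head-to-head results (21 friends):
Harvest vs Isola: 2+1+2+1+2 = 8 for Harvest, 13 for Isola — Isola by 13–8.
Harvest vs Ember: 17 to 4, Harvest.
Harvest vs Lantern: Harvest preferred on 4+2+2+1 = 9 ballots; Lantern wins 12–9.
Harvest vs Basil: 2+1+2 = 5 for Harvest, 16 for Basil — Basil by 16–5.
Isola vs Ember: 13 to 8, Isola.
Isola vs Lantern: Isola preferred on 7+4+2+2+1 = 16 ballots; Isola wins 16–5.
Isola vs Basil: 14 to 7, Isola.
Ember vs Lantern: 2+2+1 = 5 for Ember, 16 for Lantern — Lantern by 16–5.
Ember vs Basil: Ember preferred on 2+1+2 = 5 ballots; Basil wins 16–5.
Lantern vs Basil: Lantern is ranked higher on 1+2 = 3 ballots, Basil on 18. Basil wins 18–3.
Isola defeats every rival head-to-head and is the Condorcet winner.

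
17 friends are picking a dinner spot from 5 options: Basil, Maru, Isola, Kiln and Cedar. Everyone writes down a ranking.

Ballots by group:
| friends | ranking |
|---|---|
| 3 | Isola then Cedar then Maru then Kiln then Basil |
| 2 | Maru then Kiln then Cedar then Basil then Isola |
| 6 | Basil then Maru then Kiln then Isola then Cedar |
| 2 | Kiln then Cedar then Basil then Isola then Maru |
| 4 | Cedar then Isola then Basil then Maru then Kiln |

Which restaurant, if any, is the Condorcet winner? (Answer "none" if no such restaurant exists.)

Head-to-head results (17 friends):
Basil vs Maru: Basil wins 12–5.
Basil–Isola: Basil 10–7.
Basil–Kiln: Basil 10–7.
Basil–Cedar: Cedar 11–6.
Maru–Isola: Isola 9–8.
Maru vs Kiln: Maru wins 15–2.
Maru–Cedar: Cedar 9–8.
Isola vs Kiln: Kiln, 10–7.
Isola vs Cedar: Isola wins 9–8.
Kiln vs Cedar: Kiln, 10–7.
No restaurant is unbeaten: Basil loses to Cedar; Maru loses to Basil; Isola loses to Basil; Kiln loses to Basil; Cedar loses to Isola. In particular Basil beats Isola beats Cedar beats Basil is a majority cycle — no Condorcet winner exists.

none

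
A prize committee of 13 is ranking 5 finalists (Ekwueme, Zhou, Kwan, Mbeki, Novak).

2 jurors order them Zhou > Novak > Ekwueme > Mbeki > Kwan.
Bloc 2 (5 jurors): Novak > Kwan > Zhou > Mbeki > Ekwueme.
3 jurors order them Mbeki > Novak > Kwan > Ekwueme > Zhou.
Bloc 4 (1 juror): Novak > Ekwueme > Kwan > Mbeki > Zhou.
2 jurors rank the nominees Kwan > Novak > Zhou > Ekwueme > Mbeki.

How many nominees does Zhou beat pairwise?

Zhou against each rival (13 jurors):
Zhou–Ekwueme: Zhou 9–4.
Zhou vs Kwan: Zhou is ranked higher on 2 ballots, Kwan on 11. Kwan wins 11–2.
Zhou–Mbeki: Zhou 9–4.
Zhou vs Novak: 2 to 11, Novak.
Zhou beats Ekwueme, Mbeki; loses to Kwan, Novak — 2 pairwise wins.

2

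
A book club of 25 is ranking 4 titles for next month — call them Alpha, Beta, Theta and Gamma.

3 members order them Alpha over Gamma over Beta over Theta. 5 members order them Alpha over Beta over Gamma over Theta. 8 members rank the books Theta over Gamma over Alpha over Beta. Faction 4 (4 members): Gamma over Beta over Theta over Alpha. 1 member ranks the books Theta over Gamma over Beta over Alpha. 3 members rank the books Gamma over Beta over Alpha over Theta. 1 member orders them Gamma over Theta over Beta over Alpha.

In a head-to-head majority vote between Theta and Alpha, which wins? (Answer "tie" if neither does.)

Ballots ranking Theta above Alpha: 8 + 4 + 1 + 1 = 14.
Ballots ranking Alpha above Theta: 25 − 14 = 11.
Theta wins the head-to-head 14–11.

Theta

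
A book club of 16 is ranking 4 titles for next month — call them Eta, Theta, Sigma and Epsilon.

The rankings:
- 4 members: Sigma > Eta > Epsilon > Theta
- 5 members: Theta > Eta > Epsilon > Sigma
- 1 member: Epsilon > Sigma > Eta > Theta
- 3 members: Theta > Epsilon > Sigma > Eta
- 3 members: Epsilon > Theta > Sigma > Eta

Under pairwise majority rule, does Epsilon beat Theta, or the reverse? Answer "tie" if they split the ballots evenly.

tie

Ballots ranking Epsilon above Theta: 4 + 1 + 3 = 8.
Ballots ranking Theta above Epsilon: 16 − 8 = 8.
8–8: the pair ties.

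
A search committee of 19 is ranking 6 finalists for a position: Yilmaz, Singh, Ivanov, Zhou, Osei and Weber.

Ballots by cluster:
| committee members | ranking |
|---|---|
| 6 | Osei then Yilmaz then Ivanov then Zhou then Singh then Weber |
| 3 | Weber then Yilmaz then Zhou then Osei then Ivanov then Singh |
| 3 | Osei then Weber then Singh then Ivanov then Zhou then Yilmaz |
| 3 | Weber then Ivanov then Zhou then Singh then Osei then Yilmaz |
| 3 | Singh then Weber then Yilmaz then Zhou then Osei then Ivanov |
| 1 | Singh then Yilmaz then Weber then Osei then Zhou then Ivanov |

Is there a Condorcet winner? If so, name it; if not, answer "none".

none

Pairwise majorities:
Yilmaz vs Singh: 6+3 = 9 for Yilmaz, 10 for Singh — Singh by 10–9.
Yilmaz vs Ivanov: Yilmaz wins 13–6.
Yilmaz vs Zhou: Yilmaz wins 13–6.
Yilmaz vs Osei: Yilmaz is ranked higher on 3+3+1 = 7 ballots, Osei on 12. Osei wins 12–7.
Yilmaz–Weber: Weber 12–7.
Singh vs Ivanov: 7 to 12, Ivanov.
Singh vs Zhou: Zhou, 12–7.
Singh–Osei: Osei 12–7.
Singh vs Weber: Singh is ranked higher on 6+3+1 = 10 ballots, Weber on 9. Singh wins 10–9.
Ivanov vs Zhou: Ivanov preferred on 6+3+3 = 12 ballots; Ivanov wins 12–7.
Ivanov–Osei: Osei 16–3.
Ivanov–Weber: Weber 13–6.
Zhou vs Osei: Zhou preferred on 3+3+3 = 9 ballots; Osei wins 10–9.
Zhou vs Weber: Zhou is ranked higher on 6 ballots, Weber on 13. Weber wins 13–6.
Osei vs Weber: Weber wins 10–9.
Each candidate drops at least one matchup (Yilmaz loses to Singh; Singh loses to Ivanov; Ivanov loses to Yilmaz; Zhou loses to Yilmaz; Osei loses to Weber; Weber loses to Singh); the cycle Yilmaz beats Ivanov beats Singh beats Yilmaz rules out a Condorcet winner.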